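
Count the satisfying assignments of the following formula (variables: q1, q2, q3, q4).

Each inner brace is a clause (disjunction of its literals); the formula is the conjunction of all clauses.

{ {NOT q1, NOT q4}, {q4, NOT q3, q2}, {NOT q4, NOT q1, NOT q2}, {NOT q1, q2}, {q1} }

2

There are 2^4 = 16 truth assignments over (q1, q2, q3, q4).
Split on q2. With q2 = true, the clauses containing q2 are satisfied and NOT q2 drops from the rest; 2 of the 2^3 = 8 assignments to the other variables satisfy what remains.
With q2 = false, by the same count on the reduced clause set, 0 assignments work.
(One model: q1=T, q2=T, q3=F, q4=F.)
Total: 2 + 0 = 2.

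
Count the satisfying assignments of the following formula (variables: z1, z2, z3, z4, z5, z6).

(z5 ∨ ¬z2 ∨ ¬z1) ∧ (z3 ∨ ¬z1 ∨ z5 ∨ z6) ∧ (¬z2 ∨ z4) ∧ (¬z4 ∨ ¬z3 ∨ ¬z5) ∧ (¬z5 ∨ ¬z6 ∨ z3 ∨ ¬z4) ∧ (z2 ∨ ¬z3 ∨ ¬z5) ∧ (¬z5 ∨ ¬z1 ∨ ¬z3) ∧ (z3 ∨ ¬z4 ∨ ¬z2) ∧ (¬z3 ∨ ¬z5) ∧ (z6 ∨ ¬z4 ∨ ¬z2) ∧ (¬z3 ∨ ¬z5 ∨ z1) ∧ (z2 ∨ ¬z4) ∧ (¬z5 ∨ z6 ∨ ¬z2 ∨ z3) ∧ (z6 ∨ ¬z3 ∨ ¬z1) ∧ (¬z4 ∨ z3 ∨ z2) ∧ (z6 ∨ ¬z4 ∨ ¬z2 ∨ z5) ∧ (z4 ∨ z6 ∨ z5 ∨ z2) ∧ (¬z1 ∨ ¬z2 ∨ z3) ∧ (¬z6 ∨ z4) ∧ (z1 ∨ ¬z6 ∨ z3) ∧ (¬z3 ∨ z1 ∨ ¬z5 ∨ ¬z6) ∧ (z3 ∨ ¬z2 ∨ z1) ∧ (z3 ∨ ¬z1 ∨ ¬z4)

There are 2^6 = 64 truth assignments over (z1, z2, z3, z4, z5, z6).
Split on z5. With z5 = True, the clauses containing z5 are satisfied and ¬z5 drops from the rest; 2 of the 2^5 = 32 assignments to the other variables satisfy what remains.
With z5 = False, by the same count on the reduced clause set, 1 assignment works.
Total: 2 + 1 = 3.

3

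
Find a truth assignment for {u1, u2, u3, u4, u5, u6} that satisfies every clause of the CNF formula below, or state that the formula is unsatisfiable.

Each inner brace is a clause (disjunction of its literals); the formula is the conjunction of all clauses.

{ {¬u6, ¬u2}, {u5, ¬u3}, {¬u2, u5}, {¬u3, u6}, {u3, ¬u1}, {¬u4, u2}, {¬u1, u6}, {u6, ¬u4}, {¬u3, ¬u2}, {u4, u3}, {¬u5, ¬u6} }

UNSATISFIABLE

Case u6 = False:
Unit clause (¬u3) forces u3 = False.
Unit clause (¬u1) forces u1 = False.
Unit clause (¬u4) forces u4 = False.
That conflicts with the unit clause (u4).
Backtrack on u6: now try u6 = True.
Unit clause (¬u2) forces u2 = False.
Unit clause (¬u4) forces u4 = False.
Unit clause (u3) forces u3 = True.
Unit clause (u5) forces u5 = True.
That conflicts with the unit clause (¬u5).
Both values of u6 lead to a conflict.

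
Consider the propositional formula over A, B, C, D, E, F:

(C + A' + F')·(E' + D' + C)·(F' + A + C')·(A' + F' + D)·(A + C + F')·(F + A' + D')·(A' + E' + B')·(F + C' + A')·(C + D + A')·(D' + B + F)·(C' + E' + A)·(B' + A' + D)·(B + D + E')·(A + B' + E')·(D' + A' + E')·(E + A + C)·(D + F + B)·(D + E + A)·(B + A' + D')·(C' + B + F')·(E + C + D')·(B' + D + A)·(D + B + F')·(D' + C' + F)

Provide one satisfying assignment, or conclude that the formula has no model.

Try C = 1.
Try F = 1.
The clause (A) is unit, so A = 1.
The clause (D) is unit, so D = 1.
The clause (E') is unit, so E = 0.
The clause (B) is unit, so B = 1.
Every clause now holds.

A: 1,  B: 1,  C: 1,  D: 1,  E: 0,  F: 1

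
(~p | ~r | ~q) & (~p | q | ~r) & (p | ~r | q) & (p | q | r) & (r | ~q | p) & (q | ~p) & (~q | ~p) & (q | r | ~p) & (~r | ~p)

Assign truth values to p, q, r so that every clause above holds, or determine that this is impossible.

Case q = 1:
(~p) alone gives p = 0.
(r) alone gives r = 1.
All clauses are satisfied.

p: 0,  q: 1,  r: 1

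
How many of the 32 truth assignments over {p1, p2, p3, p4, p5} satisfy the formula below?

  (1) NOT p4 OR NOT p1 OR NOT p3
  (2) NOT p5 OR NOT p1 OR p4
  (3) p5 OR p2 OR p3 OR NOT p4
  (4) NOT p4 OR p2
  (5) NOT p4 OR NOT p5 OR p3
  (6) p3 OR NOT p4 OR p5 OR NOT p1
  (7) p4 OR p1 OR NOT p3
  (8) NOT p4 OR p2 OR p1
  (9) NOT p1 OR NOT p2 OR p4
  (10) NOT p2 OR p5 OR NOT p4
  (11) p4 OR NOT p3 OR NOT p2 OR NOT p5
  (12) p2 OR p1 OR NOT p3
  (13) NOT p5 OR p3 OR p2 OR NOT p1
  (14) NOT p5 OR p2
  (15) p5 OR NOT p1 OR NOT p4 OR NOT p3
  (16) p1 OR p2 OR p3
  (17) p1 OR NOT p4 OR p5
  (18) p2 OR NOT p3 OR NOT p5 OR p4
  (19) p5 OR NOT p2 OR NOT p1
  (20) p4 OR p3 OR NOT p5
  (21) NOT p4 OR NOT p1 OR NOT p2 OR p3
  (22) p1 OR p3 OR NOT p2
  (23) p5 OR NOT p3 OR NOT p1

2

There are 2^5 = 32 truth assignments over (p1, p2, p3, p4, p5).
Split on p3. With p3 = true, the clauses containing p3 are satisfied and NOT p3 drops from the rest; 1 of the 2^4 = 16 assignments to the other variables satisfy what remains.
With p3 = false, by the same count on the reduced clause set, 1 assignment works.
(One model: p1=F, p2=T, p3=T, p4=T, p5=T.)
Total: 1 + 1 = 2.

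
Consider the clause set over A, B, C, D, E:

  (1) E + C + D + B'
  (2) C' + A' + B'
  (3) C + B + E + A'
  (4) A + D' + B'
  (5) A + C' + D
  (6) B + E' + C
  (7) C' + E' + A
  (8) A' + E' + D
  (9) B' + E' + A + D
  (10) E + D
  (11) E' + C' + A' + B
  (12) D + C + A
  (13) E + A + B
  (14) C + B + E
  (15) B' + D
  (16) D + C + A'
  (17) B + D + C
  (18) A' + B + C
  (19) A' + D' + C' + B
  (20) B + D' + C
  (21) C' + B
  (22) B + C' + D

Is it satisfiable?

Branch on E: set E = 0.
Unit clause (D) forces D = 1.
Branch on A: set A = 1.
Branch on C: set C = 0.
Unit clause (B) forces B = 1.
This assignment satisfies each clause.
A satisfying assignment: A=1, B=1, C=0, D=1, E=0.

Yes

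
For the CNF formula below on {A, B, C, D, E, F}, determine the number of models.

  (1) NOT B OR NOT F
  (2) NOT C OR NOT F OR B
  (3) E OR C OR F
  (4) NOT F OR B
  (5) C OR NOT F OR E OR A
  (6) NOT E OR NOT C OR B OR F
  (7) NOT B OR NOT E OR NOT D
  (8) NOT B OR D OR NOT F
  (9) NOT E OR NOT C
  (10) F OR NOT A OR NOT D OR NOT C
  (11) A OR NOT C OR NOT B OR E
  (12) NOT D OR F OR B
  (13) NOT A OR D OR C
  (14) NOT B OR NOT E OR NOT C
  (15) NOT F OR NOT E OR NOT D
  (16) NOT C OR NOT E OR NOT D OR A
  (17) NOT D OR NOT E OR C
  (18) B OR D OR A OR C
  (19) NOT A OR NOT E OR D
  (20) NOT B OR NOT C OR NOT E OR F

4

There are 2^6 = 64 truth assignments over (A, B, C, D, E, F).
Split on B. With B = true, the clauses containing B are satisfied and NOT B drops from the rest; 2 of the 2^5 = 32 assignments to the other variables satisfy what remains.
With B = false, by the same count on the reduced clause set, 2 assignments work.
(One model: A=F, B=F, C=T, D=F, E=F, F=F.)
Total: 2 + 2 = 4.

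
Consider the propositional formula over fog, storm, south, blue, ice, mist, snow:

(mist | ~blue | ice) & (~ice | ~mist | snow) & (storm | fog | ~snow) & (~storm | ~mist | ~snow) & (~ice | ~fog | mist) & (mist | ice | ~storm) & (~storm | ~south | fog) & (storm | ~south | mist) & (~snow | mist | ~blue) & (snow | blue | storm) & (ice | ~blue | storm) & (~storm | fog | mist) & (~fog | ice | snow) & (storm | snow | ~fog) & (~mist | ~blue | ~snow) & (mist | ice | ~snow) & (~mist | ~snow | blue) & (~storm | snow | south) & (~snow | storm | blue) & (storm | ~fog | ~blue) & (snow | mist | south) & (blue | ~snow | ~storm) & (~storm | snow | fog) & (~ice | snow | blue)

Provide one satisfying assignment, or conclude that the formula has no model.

Try mist = 1.
Try ice = 0.
Try storm = 0.
From the singleton clause (~blue), blue = 0.
From the singleton clause (snow), snow = 1.
But (~snow) is also a unit clause — contradiction.
Undo storm and try storm = 1.
From the singleton clause (~snow), snow = 0.
From the singleton clause (~fog), fog = 0.
But (fog) is also a unit clause — contradiction.
Neither storm = 1 nor storm = 0 works.
Undo ice and try ice = 1.
From the singleton clause (snow), snow = 1.
From the singleton clause (~storm), storm = 0.
From the singleton clause (fog), fog = 1.
From the singleton clause (~blue), blue = 0.
But (blue) is also a unit clause — contradiction.
Neither ice = 1 nor ice = 0 works.
Undo mist and try mist = 0.
Try blue = 0.
Try ice = 0.
From the singleton clause (~storm), storm = 0.
From the singleton clause (~south), south = 0.
From the singleton clause (snow), snow = 1.
But (~snow) is also a unit clause — contradiction.
Undo ice and try ice = 1.
From the singleton clause (~fog), fog = 0.
From the singleton clause (~storm), storm = 0.
From the singleton clause (~snow), snow = 0.
But (snow) is also a unit clause — contradiction.
Neither ice = 1 nor ice = 0 works.
Undo blue and try blue = 1.
From the singleton clause (ice), ice = 1.
From the singleton clause (~fog), fog = 0.
From the singleton clause (~snow), snow = 0.
From the singleton clause (~storm), storm = 0.
From the singleton clause (~south), south = 0.
But (south) is also a unit clause — contradiction.
Neither blue = 1 nor blue = 0 works.
Neither mist = 1 nor mist = 0 works.

UNSATISFIABLE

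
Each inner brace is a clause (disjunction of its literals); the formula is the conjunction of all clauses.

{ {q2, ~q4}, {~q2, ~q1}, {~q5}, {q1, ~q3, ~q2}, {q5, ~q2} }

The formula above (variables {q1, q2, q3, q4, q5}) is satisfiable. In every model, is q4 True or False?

Suppose q4 = 1.
Unit clause (q2) forces q2 = 1.
Unit clause (~q1) forces q1 = 0.
Unit clause (~q5) forces q5 = 0.
Now (q5) is unsatisfied and unit — conflict.
So every satisfying assignment has q4 = False.

False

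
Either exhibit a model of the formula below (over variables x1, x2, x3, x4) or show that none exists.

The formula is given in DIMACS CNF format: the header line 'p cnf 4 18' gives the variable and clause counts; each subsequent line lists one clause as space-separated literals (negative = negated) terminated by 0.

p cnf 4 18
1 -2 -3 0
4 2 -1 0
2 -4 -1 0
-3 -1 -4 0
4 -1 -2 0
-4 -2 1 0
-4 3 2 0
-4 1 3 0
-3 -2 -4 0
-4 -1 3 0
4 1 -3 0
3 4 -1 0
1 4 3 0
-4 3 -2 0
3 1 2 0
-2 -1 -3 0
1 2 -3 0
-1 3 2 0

UNSATISFIABLE

Branch on x1: set x1 = True.
Branch on x4: set x4 = True.
Unit clause (x2) forces x2 = True.
Unit clause (¬x3) forces x3 = False.
Now (x3) is unsatisfied and unit — conflict.
Undo x4 and try x4 = False.
Unit clause (x2) forces x2 = True.
Now (¬x2) is unsatisfied and unit — conflict.
Either choice for x4 ends in contradiction.
Undo x1 and try x1 = False.
Branch on x2: set x2 = False.
Unit clause (x3) forces x3 = True.
Now (¬x3) is unsatisfied and unit — conflict.
Undo x2 and try x2 = True.
Unit clause (¬x3) forces x3 = False.
Unit clause (¬x4) forces x4 = False.
Now (x4) is unsatisfied and unit — conflict.
Either choice for x2 ends in contradiction.
Either choice for x1 ends in contradiction.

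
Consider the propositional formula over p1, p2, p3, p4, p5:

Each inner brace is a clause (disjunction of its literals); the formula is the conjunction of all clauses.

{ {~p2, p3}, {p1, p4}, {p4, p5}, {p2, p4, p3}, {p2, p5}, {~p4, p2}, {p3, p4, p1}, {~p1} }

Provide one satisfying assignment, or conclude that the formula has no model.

p1=0,  p2=1,  p3=1,  p4=1,  p5=0

Unit clause (~p1) forces p1 = 0.
Unit clause (p4) forces p4 = 1.
Unit clause (p2) forces p2 = 1.
Unit clause (p3) forces p3 = 1.
All clauses hold; p5 can take either value.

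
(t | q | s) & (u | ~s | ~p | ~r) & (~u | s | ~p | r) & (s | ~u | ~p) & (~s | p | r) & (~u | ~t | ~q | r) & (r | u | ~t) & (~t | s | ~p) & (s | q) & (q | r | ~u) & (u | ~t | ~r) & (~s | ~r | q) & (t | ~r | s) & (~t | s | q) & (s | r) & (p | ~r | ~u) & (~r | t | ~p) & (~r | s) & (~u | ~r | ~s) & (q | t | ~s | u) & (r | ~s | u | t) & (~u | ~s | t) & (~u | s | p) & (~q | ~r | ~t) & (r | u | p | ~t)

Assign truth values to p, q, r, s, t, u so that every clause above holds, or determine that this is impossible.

p ↦ 0, q ↦ 1, r ↦ 1, s ↦ 1, t ↦ 0, u ↦ 0

Try s = 1.
Try p = 0.
Unit clause (r) forces r = 1.
Unit clause (q) forces q = 1.
Unit clause (~u) forces u = 0.
Unit clause (~t) forces t = 0.
Every clause now holds.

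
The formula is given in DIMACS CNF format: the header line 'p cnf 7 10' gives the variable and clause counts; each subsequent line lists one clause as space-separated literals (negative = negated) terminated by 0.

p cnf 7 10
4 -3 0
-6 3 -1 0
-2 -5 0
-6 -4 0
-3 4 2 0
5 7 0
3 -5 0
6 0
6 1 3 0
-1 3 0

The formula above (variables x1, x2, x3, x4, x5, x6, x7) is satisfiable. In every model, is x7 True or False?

True

Suppose x7 = False.
(x5) alone gives x5 = True.
(¬x2) alone gives x2 = False.
(x3) alone gives x3 = True.
(x4) alone gives x4 = True.
(¬x6) alone gives x6 = False.
That conflicts with the unit clause (x6).
So every satisfying assignment has x7 = True.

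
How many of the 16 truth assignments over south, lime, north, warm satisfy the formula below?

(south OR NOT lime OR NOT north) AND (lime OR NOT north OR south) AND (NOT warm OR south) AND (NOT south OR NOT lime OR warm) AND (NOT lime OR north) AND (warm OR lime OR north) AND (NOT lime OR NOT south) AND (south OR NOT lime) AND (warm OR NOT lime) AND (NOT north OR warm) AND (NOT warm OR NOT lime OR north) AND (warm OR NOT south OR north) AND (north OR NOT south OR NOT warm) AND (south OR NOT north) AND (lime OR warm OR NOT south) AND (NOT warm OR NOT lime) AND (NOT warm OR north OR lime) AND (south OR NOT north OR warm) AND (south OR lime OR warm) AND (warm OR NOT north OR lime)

1

There are 2^4 = 16 truth assignments over (south, lime, north, warm).
Check each against the 20 clauses (columns in the order south, lime, north, warm):
  F F F F  ✗ fails (warm OR lime OR north)
  F F F T  ✗ fails (NOT warm OR south)
  F F T F  ✗ fails (lime OR NOT north OR south)
  F F T T  ✗ fails (lime OR NOT north OR south)
  F T F F  ✗ fails (NOT lime OR north)
  F T F T  ✗ fails (NOT warm OR south)
  F T T F  ✗ fails (south OR NOT lime OR NOT north)
  F T T T  ✗ fails (south OR NOT lime OR NOT north)
  T F F F  ✗ fails (warm OR lime OR north)
  T F F T  ✗ fails (north OR NOT south OR NOT warm)
  T F T F  ✗ fails (NOT north OR warm)
  T F T T  ✓ satisfies all
  T T F F  ✗ fails (NOT south OR NOT lime OR warm)
  T T F T  ✗ fails (NOT lime OR north)
  T T T F  ✗ fails (NOT south OR NOT lime OR warm)
  T T T T  ✗ fails (NOT lime OR NOT south)
1 of the 16 rows is a model.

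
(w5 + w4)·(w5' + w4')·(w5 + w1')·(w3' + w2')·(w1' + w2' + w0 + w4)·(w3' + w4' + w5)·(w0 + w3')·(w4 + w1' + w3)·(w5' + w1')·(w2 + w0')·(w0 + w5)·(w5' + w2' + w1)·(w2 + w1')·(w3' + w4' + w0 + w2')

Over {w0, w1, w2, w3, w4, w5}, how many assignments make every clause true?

There are 2^6 = 64 truth assignments over (w0, w1, w2, w3, w4, w5).
Split on w2. With w2 = 1, the clauses containing w2 are satisfied and w2' drops from the rest; 1 of the 2^5 = 32 assignments to the other variables satisfy what remains.
With w2 = 0, by the same count on the reduced clause set, 1 assignment works.
Total: 1 + 1 = 2.

2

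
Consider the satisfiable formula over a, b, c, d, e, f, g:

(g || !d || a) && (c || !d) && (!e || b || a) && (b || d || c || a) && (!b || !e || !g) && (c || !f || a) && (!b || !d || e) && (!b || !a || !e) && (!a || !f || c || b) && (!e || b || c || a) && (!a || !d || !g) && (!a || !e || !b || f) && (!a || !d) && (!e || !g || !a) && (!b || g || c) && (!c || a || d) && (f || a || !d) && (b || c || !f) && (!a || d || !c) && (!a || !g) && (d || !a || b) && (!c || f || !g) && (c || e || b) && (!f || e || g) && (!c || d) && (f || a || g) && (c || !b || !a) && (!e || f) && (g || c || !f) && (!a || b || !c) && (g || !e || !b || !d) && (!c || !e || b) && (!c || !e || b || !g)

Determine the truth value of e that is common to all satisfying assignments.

Suppose e = true.
Unit clause (f) forces f = true.
Try c = true.
Unit clause (d) forces d = true.
Unit clause (!a) forces a = false.
Unit clause (g) forces g = true.
Unit clause (b) forces b = true.
But (!b) is also a unit clause — contradiction.
So c must be the other value — set c = false.
Unit clause (!d) forces d = false.
Unit clause (a) forces a = true.
Unit clause (!b) forces b = false.
But (b) is also a unit clause — contradiction.
Neither c = true nor c = false works.
So every satisfying assignment has e = False.

False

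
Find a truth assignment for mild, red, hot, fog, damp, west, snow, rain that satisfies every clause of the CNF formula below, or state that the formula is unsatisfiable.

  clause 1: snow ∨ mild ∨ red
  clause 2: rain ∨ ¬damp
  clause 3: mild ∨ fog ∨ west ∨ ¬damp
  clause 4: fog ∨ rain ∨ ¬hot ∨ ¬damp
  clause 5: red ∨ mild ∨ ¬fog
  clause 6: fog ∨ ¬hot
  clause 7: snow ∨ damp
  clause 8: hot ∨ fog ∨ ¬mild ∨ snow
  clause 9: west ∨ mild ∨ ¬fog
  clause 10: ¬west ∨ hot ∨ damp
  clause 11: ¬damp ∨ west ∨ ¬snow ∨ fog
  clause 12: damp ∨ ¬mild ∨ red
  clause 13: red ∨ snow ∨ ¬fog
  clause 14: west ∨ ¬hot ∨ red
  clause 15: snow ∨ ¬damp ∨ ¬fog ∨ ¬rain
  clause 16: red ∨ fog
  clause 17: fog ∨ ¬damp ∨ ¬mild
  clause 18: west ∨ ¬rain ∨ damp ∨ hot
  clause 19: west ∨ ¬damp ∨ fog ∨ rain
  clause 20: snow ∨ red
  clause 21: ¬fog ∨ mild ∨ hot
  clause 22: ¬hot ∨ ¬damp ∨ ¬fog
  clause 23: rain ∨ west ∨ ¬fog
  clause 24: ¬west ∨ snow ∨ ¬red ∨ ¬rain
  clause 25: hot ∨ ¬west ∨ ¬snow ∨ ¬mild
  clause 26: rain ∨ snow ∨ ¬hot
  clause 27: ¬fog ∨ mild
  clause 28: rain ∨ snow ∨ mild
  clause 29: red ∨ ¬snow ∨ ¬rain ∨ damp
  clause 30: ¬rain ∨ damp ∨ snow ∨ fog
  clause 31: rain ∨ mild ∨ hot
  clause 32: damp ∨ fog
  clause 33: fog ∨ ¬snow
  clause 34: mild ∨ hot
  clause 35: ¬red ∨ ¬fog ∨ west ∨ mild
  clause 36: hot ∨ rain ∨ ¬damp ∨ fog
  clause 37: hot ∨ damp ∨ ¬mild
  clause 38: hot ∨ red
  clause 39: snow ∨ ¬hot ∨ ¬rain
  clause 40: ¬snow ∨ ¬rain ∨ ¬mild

mild ↦ True, red ↦ True, hot ↦ True, fog ↦ True, damp ↦ False, west ↦ True, snow ↦ True, rain ↦ False

Case rain = False:
From the singleton clause (¬damp), damp = False.
From the singleton clause (snow), snow = True.
From the singleton clause (fog), fog = True.
From the singleton clause (west), west = True.
From the singleton clause (hot), hot = True.
From the singleton clause (mild), mild = True.
From the singleton clause (red), red = True.
Every clause now holds.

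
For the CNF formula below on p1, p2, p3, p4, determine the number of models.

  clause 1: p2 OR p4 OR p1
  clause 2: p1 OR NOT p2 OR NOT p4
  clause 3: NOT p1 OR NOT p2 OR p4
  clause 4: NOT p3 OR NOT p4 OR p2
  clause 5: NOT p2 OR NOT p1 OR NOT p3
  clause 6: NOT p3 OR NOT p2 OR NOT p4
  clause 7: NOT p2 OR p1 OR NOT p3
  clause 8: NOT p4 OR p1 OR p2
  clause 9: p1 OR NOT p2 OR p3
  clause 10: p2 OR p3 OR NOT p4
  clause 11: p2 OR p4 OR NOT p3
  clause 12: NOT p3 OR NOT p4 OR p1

There are 2^4 = 16 truth assignments over (p1, p2, p3, p4).
Check each against the 12 clauses (columns in the order p1, p2, p3, p4):
  F F F F  ✗ fails (p2 OR p4 OR p1)
  F F F T  ✗ fails (NOT p4 OR p1 OR p2)
  F F T F  ✗ fails (p2 OR p4 OR p1)
  F F T T  ✗ fails (NOT p3 OR NOT p4 OR p2)
  F T F F  ✗ fails (p1 OR NOT p2 OR p3)
  F T F T  ✗ fails (p1 OR NOT p2 OR NOT p4)
  F T T F  ✗ fails (NOT p2 OR p1 OR NOT p3)
  F T T T  ✗ fails (p1 OR NOT p2 OR NOT p4)
  T F F F  ✓ satisfies all
  T F F T  ✗ fails (p2 OR p3 OR NOT p4)
  T F T F  ✗ fails (p2 OR p4 OR NOT p3)
  T F T T  ✗ fails (NOT p3 OR NOT p4 OR p2)
  T T F F  ✗ fails (NOT p1 OR NOT p2 OR p4)
  T T F T  ✓ satisfies all
  T T T F  ✗ fails (NOT p1 OR NOT p2 OR p4)
  T T T T  ✗ fails (NOT p2 OR NOT p1 OR NOT p3)
2 of the 16 rows are models.

2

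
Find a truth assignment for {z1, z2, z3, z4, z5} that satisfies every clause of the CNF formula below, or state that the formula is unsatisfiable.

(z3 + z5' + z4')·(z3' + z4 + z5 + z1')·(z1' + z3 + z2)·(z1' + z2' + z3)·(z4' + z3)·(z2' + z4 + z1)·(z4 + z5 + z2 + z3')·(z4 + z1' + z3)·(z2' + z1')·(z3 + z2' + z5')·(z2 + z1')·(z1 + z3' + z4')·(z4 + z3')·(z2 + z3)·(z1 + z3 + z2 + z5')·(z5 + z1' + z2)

UNSATISFIABLE

Try z4 = 0.
Unit clause (z3') forces z3 = 0.
Unit clause (z1') forces z1 = 0.
Unit clause (z2') forces z2 = 0.
Now (z2) is unsatisfied and unit — conflict.
Backtrack on z4: now try z4 = 1.
Unit clause (z3) forces z3 = 1.
Unit clause (z1) forces z1 = 1.
Unit clause (z2') forces z2 = 0.
Now (z2) is unsatisfied and unit — conflict.
Neither z4 = 1 nor z4 = 0 works.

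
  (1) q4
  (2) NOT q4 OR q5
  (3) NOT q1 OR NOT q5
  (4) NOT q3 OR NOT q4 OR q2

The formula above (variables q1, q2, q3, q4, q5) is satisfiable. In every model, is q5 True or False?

True

Suppose q5 = false.
The clause (q4) is unit, so q4 = true.
That conflicts with the unit clause (NOT q4).
So every satisfying assignment has q5 = True.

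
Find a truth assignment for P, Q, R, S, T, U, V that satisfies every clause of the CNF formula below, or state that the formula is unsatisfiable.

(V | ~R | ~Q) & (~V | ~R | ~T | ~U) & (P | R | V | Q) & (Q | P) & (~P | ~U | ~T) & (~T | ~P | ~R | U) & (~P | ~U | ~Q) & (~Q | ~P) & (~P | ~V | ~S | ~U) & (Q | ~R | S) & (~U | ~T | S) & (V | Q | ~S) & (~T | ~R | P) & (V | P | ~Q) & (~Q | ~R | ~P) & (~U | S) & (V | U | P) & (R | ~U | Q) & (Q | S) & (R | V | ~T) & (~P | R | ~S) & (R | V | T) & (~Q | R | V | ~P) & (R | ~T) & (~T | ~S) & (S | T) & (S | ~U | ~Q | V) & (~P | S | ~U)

P: 0,  Q: 1,  R: 1,  S: 1,  T: 0,  U: 0,  V: 1

Case Q = 1:
From the singleton clause (~P), P = 0.
From the singleton clause (V), V = 1.
Case T = 0:
From the singleton clause (S), S = 1.
No clause remains; R, U are free.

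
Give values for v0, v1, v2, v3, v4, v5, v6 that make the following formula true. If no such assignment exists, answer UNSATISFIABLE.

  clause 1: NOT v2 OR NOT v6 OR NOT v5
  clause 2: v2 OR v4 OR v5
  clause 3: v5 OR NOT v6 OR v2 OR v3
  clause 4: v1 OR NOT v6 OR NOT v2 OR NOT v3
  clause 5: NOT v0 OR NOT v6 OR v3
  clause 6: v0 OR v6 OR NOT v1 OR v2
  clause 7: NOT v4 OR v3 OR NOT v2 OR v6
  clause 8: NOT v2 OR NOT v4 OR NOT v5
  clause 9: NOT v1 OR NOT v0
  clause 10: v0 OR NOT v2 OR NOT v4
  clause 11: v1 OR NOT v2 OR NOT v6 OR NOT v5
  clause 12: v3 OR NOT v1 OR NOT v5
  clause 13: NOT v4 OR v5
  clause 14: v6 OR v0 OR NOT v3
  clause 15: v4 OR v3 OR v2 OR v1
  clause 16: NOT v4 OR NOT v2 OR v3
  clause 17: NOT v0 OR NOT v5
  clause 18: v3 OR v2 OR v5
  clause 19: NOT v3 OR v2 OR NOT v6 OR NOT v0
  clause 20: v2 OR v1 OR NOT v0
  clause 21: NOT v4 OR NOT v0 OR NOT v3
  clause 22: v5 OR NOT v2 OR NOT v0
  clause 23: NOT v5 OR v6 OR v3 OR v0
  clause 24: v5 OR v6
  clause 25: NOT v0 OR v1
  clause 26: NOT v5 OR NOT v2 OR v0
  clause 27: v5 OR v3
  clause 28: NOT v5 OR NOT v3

Try v1 = true.
Unit clause (NOT v0) forces v0 = false.
Try v6 = true.
Try v2 = true.
Unit clause (NOT v5) forces v5 = false.
Unit clause (NOT v4) forces v4 = false.
Unit clause (v3) forces v3 = true.
Every clause now holds.

v0 ↦ false, v1 ↦ true, v2 ↦ true, v3 ↦ true, v4 ↦ false, v5 ↦ false, v6 ↦ true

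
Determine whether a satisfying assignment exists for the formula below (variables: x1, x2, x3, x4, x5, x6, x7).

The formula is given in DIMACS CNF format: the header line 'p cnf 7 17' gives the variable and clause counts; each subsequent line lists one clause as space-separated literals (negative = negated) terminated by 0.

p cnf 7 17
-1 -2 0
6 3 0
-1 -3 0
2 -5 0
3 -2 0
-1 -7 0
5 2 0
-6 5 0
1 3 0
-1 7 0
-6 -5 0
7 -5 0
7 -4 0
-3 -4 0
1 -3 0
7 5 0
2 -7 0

Case x1 = False:
Unit clause (x3) forces x3 = True.
Now (¬x3) is unsatisfied and unit — conflict.
Undo x1 and try x1 = True.
Unit clause (¬x2) forces x2 = False.
Unit clause (¬x3) forces x3 = False.
Unit clause (x6) forces x6 = True.
Unit clause (¬x5) forces x5 = False.
Now (x5) is unsatisfied and unit — conflict.
Both values of x1 lead to a conflict.
No assignment satisfies every clause.

No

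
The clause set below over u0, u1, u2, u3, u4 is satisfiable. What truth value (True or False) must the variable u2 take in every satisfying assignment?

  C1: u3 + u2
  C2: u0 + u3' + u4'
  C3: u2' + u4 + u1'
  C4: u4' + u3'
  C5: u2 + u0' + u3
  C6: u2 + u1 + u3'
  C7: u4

True

Suppose u2 = 0.
(u3) alone gives u3 = 1.
(u4') alone gives u4 = 0.
Now (u4) is unsatisfied and unit — conflict.
So every satisfying assignment has u2 = True.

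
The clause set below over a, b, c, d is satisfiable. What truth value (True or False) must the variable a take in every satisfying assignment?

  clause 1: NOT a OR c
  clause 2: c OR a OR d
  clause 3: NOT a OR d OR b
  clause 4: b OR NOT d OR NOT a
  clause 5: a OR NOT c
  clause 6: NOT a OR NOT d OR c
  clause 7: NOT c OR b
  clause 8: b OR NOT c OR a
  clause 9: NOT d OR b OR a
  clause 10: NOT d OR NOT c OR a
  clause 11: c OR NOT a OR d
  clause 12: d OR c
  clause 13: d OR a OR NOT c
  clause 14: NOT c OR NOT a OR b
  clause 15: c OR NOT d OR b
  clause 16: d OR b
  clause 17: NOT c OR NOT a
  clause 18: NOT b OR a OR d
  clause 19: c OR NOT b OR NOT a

Suppose a = true.
From the singleton clause (c), c = true.
Now (NOT c) is unsatisfied and unit — conflict.
So every satisfying assignment has a = False.

False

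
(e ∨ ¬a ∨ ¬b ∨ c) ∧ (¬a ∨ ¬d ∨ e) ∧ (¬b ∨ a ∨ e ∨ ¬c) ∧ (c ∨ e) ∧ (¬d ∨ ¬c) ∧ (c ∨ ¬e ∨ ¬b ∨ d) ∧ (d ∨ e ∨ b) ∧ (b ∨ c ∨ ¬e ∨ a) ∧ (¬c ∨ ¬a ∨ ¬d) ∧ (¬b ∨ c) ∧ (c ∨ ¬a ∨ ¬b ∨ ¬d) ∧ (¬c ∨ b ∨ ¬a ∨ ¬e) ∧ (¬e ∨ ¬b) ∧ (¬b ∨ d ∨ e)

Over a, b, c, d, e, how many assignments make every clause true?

3

There are 2^5 = 32 truth assignments over (a, b, c, d, e).
Split on c. With c = True, the clauses containing c are satisfied and ¬c drops from the rest; 1 of the 2^4 = 16 assignments to the other variables satisfy what remains.
With c = False, by the same count on the reduced clause set, 2 assignments work.
Total: 1 + 2 = 3.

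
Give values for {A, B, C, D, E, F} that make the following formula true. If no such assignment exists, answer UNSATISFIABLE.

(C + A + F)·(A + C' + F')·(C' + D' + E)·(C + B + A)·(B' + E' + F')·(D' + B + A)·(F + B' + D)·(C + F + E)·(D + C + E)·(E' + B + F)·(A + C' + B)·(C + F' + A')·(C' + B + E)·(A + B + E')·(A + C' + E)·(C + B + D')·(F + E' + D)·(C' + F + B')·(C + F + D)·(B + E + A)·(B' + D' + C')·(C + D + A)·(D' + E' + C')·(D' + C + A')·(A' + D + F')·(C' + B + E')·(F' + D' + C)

Try C = 1.
Try A = 1.
Try D = 0.
Unit clause (F') forces F = 0.
Unit clause (B') forces B = 0.
Unit clause (E') forces E = 0.
But (E) is also a unit clause — contradiction.
So D must be the other value — set D = 1.
Unit clause (E) forces E = 1.
But (E') is also a unit clause — contradiction.
Neither D = 1 nor D = 0 works.
So A must be the other value — set A = 0.
Unit clause (F') forces F = 0.
Unit clause (B) forces B = 1.
But (B') is also a unit clause — contradiction.
Neither A = 1 nor A = 0 works.
So C must be the other value — set C = 0.
Try A = 1.
Unit clause (F') forces F = 0.
Unit clause (E) forces E = 1.
Unit clause (B) forces B = 1.
Unit clause (D) forces D = 1.
But (D') is also a unit clause — contradiction.
So A must be the other value — set A = 0.
Unit clause (F) forces F = 1.
Unit clause (B) forces B = 1.
Unit clause (E') forces E = 0.
Unit clause (D) forces D = 1.
But (D') is also a unit clause — contradiction.
Neither A = 1 nor A = 0 works.
Neither C = 1 nor C = 0 works.

UNSATISFIABLE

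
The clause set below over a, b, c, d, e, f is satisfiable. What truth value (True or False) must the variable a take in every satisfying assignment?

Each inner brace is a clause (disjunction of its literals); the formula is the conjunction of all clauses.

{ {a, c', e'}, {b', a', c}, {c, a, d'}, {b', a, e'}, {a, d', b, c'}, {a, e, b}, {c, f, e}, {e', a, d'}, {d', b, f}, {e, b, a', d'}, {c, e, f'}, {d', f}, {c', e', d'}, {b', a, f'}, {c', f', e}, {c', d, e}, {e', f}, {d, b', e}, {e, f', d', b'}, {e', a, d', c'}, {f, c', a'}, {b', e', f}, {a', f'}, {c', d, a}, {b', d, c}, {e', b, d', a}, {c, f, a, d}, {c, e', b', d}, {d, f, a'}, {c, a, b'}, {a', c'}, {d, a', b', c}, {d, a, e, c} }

Suppose a = 1.
The clause (f') is unit, so f = 0.
The clause (d') is unit, so d = 0.
That conflicts with the unit clause (d).
So every satisfying assignment has a = False.

False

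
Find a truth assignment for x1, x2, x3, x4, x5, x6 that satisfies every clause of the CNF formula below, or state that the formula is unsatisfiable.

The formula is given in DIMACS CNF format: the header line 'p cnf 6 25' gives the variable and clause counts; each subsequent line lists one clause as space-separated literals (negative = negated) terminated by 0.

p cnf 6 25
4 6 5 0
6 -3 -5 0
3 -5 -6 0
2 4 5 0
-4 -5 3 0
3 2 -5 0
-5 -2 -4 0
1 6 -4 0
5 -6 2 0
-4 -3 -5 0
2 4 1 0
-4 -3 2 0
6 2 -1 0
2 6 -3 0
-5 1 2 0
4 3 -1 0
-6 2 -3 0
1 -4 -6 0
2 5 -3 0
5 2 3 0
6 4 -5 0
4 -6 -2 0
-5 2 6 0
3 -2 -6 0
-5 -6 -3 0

Try x4 = True.
Try x5 = False.
Try x1 = True.
Try x6 = True.
From the singleton clause (x2), x2 = True.
From the singleton clause (x3), x3 = True.
Every clause now holds.

x1: True,  x2: True,  x3: True,  x4: True,  x5: False,  x6: True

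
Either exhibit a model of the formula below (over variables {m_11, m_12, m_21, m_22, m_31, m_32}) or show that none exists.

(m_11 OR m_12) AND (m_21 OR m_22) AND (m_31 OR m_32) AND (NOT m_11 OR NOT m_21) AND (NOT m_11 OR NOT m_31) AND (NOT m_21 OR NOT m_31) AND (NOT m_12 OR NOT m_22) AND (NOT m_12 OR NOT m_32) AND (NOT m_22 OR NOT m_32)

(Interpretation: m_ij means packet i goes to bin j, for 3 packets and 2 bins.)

Case m_11 = true:
The clause (NOT m_21) is unit, so m_21 = false.
The clause (m_22) is unit, so m_22 = true.
The clause (NOT m_31) is unit, so m_31 = false.
The clause (m_32) is unit, so m_32 = true.
Now (NOT m_32) is unsatisfied and unit — conflict.
So m_11 must be the other value — set m_11 = false.
The clause (m_12) is unit, so m_12 = true.
The clause (NOT m_22) is unit, so m_22 = false.
The clause (m_21) is unit, so m_21 = true.
The clause (NOT m_31) is unit, so m_31 = false.
The clause (m_32) is unit, so m_32 = true.
Now (NOT m_32) is unsatisfied and unit — conflict.
Neither m_11 = true nor m_11 = false works.

UNSATISFIABLE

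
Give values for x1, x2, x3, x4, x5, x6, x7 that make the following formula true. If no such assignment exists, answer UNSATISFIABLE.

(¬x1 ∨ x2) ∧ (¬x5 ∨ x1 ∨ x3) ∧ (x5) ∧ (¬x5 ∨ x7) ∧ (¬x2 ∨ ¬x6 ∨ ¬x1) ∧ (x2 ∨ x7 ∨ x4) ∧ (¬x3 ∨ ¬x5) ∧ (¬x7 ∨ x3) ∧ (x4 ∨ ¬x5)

The clause (x5) is unit, so x5 = True.
The clause (x7) is unit, so x7 = True.
The clause (¬x3) is unit, so x3 = False.
That conflicts with the unit clause (x3).

UNSATISFIABLE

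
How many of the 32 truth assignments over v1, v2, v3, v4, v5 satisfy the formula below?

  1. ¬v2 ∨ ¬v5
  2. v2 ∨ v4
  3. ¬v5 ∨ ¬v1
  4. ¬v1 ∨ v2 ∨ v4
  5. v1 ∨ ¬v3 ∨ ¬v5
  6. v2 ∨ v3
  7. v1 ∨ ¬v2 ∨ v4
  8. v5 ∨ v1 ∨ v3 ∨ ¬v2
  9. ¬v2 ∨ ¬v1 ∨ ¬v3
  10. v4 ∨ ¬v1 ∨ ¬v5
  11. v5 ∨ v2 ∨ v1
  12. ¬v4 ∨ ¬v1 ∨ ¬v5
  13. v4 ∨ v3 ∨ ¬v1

3

There are 2^5 = 32 truth assignments over (v1, v2, v3, v4, v5).
Split on v5. With v5 = True, the clauses containing v5 are satisfied and ¬v5 drops from the rest; 0 of the 2^4 = 16 assignments to the other variables satisfy what remains.
With v5 = False, by the same count on the reduced clause set, 3 assignments work.
(One model: v1=F, v2=T, v3=T, v4=T, v5=F.)
Total: 0 + 3 = 3.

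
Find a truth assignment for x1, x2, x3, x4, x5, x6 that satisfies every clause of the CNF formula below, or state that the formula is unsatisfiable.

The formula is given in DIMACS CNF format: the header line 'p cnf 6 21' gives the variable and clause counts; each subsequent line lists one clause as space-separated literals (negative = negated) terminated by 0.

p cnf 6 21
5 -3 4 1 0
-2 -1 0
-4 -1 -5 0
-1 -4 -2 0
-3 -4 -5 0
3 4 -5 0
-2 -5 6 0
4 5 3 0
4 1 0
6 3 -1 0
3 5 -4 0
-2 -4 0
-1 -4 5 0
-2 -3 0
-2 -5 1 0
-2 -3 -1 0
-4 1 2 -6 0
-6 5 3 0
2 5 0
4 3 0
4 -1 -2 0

Suppose x2 = False.
From the singleton clause (x5), x5 = True.
Suppose x4 = True.
From the singleton clause (¬x1), x1 = False.
From the singleton clause (¬x3), x3 = False.
From the singleton clause (¬x6), x6 = False.
All clauses are satisfied.

x1 ↦ False; x2 ↦ False; x3 ↦ False; x4 ↦ True; x5 ↦ True; x6 ↦ False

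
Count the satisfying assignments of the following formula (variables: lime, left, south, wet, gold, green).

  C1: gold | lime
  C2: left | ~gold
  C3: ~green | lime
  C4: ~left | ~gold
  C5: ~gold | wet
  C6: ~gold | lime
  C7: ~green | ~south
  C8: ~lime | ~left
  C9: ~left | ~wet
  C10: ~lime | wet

3

There are 2^6 = 64 truth assignments over (lime, left, south, wet, gold, green).
Split on green. With green = 1, the clauses containing green are satisfied and ~green drops from the rest; 1 of the 2^5 = 32 assignments to the other variables satisfy what remains.
With green = 0, by the same count on the reduced clause set, 2 assignments work.
Total: 1 + 2 = 3.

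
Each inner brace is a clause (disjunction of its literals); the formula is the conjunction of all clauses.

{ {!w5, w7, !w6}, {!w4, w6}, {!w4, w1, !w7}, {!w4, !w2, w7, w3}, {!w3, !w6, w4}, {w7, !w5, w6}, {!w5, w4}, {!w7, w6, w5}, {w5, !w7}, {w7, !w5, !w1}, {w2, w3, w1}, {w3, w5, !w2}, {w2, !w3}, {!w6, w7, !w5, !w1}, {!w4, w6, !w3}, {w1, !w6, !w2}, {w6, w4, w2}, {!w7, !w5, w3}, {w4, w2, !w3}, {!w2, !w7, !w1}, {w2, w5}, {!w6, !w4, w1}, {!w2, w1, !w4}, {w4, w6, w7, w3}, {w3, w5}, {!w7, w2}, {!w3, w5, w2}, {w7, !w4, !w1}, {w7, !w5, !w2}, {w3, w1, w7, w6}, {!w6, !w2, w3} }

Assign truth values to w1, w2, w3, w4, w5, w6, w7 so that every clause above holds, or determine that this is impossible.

w1=true, w2=true, w3=true, w4=false, w5=false, w6=false, w7=false

Suppose w4 = false.
Unit clause (!w5) forces w5 = false.
Unit clause (!w7) forces w7 = false.
Unit clause (w2) forces w2 = true.
Unit clause (w3) forces w3 = true.
Unit clause (!w6) forces w6 = false.
All clauses hold; w1 can take either value.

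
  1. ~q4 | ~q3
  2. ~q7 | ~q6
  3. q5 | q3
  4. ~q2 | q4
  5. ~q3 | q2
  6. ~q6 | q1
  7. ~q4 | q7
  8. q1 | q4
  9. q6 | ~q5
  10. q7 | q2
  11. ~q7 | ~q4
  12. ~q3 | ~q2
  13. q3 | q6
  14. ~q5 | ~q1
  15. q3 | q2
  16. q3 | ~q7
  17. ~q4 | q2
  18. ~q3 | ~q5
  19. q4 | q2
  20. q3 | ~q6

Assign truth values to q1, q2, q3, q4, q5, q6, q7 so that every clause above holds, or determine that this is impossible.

UNSATISFIABLE

Case q4 = 0:
The clause (~q2) is unit, so q2 = 0.
That conflicts with the unit clause (q2).
That branch fails; take q4 = 1 instead.
The clause (~q3) is unit, so q3 = 0.
The clause (q5) is unit, so q5 = 1.
The clause (q7) is unit, so q7 = 1.
That conflicts with the unit clause (~q7).
Either choice for q4 ends in contradiction.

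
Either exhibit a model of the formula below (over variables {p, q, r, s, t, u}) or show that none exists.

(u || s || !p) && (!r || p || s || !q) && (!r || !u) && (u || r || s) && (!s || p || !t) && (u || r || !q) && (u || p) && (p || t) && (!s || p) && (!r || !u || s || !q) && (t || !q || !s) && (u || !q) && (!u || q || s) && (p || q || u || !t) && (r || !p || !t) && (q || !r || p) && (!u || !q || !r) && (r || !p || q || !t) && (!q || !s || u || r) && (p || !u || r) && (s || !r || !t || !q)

p=true; q=false; r=true; s=true; t=false; u=false

Try r = true.
Unit clause (!u) forces u = false.
Unit clause (p) forces p = true.
Unit clause (s) forces s = true.
Unit clause (!q) forces q = false.
All clauses hold; t can take either value.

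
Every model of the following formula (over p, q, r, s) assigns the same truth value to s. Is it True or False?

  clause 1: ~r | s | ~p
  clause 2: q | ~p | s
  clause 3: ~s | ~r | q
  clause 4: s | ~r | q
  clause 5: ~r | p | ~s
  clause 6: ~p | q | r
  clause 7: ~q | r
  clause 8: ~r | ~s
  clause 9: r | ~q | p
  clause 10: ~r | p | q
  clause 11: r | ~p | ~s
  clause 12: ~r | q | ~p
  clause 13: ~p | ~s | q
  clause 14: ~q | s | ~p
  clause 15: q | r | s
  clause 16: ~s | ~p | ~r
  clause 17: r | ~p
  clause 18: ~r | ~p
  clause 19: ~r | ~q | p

Suppose s = 0.
Try r = 0.
(~q) alone gives q = 0.
Now (q) is unsatisfied and unit — conflict.
Backtrack on r: now try r = 1.
(~p) alone gives p = 0.
(q) alone gives q = 1.
Now (~q) is unsatisfied and unit — conflict.
Neither r = 1 nor r = 0 works.
So every satisfying assignment has s = True.

True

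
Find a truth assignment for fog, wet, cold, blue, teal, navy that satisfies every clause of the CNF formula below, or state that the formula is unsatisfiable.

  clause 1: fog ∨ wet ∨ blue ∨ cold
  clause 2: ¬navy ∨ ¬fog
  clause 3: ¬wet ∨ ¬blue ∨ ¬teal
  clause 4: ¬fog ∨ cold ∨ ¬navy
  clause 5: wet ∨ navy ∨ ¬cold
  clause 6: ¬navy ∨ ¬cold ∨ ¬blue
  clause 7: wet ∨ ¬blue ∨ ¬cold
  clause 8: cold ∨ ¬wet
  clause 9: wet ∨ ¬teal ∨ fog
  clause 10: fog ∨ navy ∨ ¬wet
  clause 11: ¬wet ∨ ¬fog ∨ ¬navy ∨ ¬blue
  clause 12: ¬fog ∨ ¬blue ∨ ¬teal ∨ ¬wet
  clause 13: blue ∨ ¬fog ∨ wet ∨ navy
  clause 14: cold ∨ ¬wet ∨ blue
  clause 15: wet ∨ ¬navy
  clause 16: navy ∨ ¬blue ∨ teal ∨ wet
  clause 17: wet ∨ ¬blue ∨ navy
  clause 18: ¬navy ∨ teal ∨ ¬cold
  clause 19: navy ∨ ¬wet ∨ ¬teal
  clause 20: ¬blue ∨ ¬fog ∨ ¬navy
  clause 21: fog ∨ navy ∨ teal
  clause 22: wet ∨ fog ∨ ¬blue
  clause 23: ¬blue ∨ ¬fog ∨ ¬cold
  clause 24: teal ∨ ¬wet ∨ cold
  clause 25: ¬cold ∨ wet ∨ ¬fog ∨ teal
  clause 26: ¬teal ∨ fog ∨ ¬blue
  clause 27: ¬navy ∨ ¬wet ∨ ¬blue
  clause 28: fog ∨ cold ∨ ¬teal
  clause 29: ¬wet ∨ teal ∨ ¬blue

Case navy = False:
Case wet = True:
The clause (cold) is unit, so cold = True.
The clause (fog) is unit, so fog = True.
The clause (¬teal) is unit, so teal = False.
The clause (¬blue) is unit, so blue = False.
This assignment satisfies each clause.

fog ↦ True; wet ↦ True; cold ↦ True; blue ↦ False; teal ↦ False; navy ↦ False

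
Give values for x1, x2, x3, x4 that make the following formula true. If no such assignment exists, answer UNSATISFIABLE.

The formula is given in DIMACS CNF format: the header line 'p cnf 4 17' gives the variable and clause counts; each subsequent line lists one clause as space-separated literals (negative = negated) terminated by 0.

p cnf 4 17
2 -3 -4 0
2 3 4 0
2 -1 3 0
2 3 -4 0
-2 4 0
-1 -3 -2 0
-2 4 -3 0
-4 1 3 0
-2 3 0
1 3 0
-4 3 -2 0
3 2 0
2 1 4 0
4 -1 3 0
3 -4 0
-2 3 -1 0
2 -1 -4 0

Branch on x2: set x2 = True.
From the singleton clause (x4), x4 = True.
From the singleton clause (x3), x3 = True.
From the singleton clause (¬x1), x1 = False.
All clauses are satisfied.

x1 ↦ False; x2 ↦ True; x3 ↦ True; x4 ↦ True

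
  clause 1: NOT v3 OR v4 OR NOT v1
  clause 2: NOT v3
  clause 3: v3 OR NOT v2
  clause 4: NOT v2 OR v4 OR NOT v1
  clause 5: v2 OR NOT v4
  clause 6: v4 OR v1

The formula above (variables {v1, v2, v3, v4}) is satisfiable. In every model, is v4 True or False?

Suppose v4 = true.
From the singleton clause (NOT v3), v3 = false.
From the singleton clause (NOT v2), v2 = false.
But (v2) is also a unit clause — contradiction.
So every satisfying assignment has v4 = False.

False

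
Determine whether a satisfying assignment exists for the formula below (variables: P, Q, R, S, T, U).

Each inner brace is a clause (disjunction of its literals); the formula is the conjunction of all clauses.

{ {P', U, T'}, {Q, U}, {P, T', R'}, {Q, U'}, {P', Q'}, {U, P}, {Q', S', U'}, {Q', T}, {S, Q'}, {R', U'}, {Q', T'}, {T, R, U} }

Unsatisfiable

Try Q = 1.
From the singleton clause (P'), P = 0.
From the singleton clause (U), U = 1.
From the singleton clause (S'), S = 0.
Now (S) is unsatisfied and unit — conflict.
Backtrack on Q: now try Q = 0.
From the singleton clause (U), U = 1.
Now (U') is unsatisfied and unit — conflict.
Neither Q = 1 nor Q = 0 works.
No assignment satisfies every clause.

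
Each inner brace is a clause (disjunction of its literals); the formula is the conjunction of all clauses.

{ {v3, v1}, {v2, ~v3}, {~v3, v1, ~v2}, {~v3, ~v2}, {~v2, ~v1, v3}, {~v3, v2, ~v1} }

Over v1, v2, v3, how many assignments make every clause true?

1

There are 2^3 = 8 truth assignments over (v1, v2, v3).
Split on v1. With v1 = 1, the clauses containing v1 are satisfied and ~v1 drops from the rest; 1 of the 2^2 = 4 assignments to the other variables satisfy what remains.
With v1 = 0, by the same count on the reduced clause set, 0 assignments work.
(One model: v1=T, v2=F, v3=F.)
Total: 1 + 0 = 1.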